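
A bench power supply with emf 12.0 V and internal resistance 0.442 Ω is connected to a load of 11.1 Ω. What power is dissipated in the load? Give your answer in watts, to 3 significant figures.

The internal resistance and the load are in series, so the same I flows through both; get I from ε/(r+R), then I²R for the load.
I = ε / (r + R) = 12.0 / (0.442 + 11.1) = 1.040 A
P_load = I² R = (1.040)² × 11.1 = 12.00 W

12.0 W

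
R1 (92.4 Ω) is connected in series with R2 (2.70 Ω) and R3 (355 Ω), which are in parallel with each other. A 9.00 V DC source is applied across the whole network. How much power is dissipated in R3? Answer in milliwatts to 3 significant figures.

0.181 mW

Collapse R2‖R3 to a single equivalent, reducing the network to two series elements.
R_p = (2.70×355)/(2.70+355) = 2.680 Ω
R_total = 92.4 + 2.680 = 95.08 Ω
I = V / R_total = 9.00 / 95.08 = 0.09466 A
Voltage across the parallel pair: V_p = I × R_p = 0.09466 × 2.680 = 0.2536 V
R3 is across V_p, so use P = V²/R for that branch.
P_R3 = (0.2536)² / 355 = 0.0001812 W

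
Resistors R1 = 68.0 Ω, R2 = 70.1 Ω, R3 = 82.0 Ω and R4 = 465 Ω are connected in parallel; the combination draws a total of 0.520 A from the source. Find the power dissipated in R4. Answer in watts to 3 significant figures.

0.310 W

Parallel branches share V, not I — compute V via R_eq, then use V²/R for the target branch.
1/R_eq = 1/68.0 + 1/70.1 + 1/82.0 + 1/465 ⇒ R_eq = 23.09 Ω
V = I_total × R_eq = 0.5200 × 23.09 = 12.00 V
P_R4 = V² / R4 = (12.00)² / 465 = 0.3099 W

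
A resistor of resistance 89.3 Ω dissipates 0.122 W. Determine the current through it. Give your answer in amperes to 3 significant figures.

Inverting the appropriate power form: I = √(P / R).
I = √(0.122 / 89.3) = 0.03696 A

0.0370 A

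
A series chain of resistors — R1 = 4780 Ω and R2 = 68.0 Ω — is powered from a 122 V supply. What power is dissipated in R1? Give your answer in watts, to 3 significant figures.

Series elements share the same current, so find I first, then use P = I²R.
R_total = 4780 + 68.0 = 4848 Ω
I = V / R_total = 122 / 4848 = 0.02517 A
P_R1 = I² × R1 = (0.02517)² × 4780 = 3.027 W

3.03 W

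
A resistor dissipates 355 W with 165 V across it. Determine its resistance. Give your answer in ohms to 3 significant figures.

76.7 Ω

From P = V I = I²R = V²/R, with the two given quantities we get R = V² / P.
R = (165)² / 355 = 76.69 Ω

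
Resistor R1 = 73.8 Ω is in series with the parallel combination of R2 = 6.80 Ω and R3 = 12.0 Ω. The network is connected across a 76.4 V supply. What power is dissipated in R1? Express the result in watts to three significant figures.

Collapse R2‖R3 to a single equivalent, reducing the network to two series elements.
R_p = (6.80×12.0)/(6.80+12.0) = 4.340 Ω
R_total = 73.8 + 4.340 = 78.14 Ω
I = V / R_total = 76.4 / 78.14 = 0.9777 A
The full supply current passes through R1: P = I²R.
P_R1 = (0.9777)² × 73.8 = 70.55 W

70.5 W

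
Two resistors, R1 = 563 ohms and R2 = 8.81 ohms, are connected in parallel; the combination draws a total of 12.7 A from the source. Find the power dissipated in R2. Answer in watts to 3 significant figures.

1380 W

We need the common branch voltage; get it from I_total × R_eq, then P = V²/R for the branch.
1/R_eq = 1/563 + 1/8.81 ⇒ R_eq = 8.674 Ω
V = I_total × R_eq = 12.70 × 8.674 = 110.2 V
P_R2 = V² / R2 = (110.2)² / 8.81 = 1378 W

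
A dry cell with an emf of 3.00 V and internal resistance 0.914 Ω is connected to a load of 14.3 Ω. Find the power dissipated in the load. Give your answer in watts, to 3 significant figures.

Load and internal resistance form a series loop — compute the loop current, then the load power via I²R.
I = ε / (r + R) = 3.00 / (0.914 + 14.3) = 0.1972 A
P_load = I² R = (0.1972)² × 14.3 = 0.5560 W

0.556 W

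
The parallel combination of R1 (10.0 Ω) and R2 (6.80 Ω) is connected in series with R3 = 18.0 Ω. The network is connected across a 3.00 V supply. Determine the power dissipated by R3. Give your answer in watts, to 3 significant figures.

Combine R1 and R2 into their parallel equivalent first, reducing the network to two series resistors.
R_p = (10.0×6.80)/(10.0+6.80) = 4.048 Ω
R_total = R_p + 18.0 = 4.048 + 18.0 = 22.05 Ω
I = V / R_total = 3.00 / 22.05 = 0.1361 A
R3 is the series element, so its power is I²R.
P_R3 = (0.1361)² × 18.0 = 0.3333 W

0.333 W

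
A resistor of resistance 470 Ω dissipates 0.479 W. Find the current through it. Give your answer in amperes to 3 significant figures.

0.0319 A

Rearranging the power relation for the two known quantities gives I = √(P / R).
I = √(0.479 / 470) = 0.03192 A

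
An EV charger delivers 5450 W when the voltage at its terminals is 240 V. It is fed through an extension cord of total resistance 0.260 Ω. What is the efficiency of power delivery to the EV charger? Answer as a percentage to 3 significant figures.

97.6 %

I = P / V = 5450 / 240 = 22.71 A through the extension cord.
P_line = I² R_line = (22.71)² × 0.260 = 134.1 W
P_source = P_load + P_line = 5450 + 134.1 = 5584 W
η = P_load / P_source = 5450 / 5584 = 0.9760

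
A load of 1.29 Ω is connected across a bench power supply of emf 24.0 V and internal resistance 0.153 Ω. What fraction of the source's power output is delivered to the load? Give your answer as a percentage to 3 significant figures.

The source delivers εI, of which I²R reaches the load and I²r is lost; since I is common, η = R/(R+r).
η = R / (R + r) = 1.29 / (1.29 + 0.153) = 0.8940

89.4 %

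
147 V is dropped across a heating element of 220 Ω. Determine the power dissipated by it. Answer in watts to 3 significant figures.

We know the drop across the element and its resistance — P = V²/R, one step.
P = (147 V)² / 220 Ω = 98.22 W

98.2 W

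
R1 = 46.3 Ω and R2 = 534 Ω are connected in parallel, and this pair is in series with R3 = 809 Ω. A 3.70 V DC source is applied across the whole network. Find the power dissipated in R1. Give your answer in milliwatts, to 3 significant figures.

First find R_p for the parallel pair, then treat R_p + R3 as a series loop.
R_p = (46.3×534)/(46.3+534) = 42.61 Ω
R_total = R_p + 809 = 42.61 + 809 = 851.6 Ω
I = V / R_total = 3.70 / 851.6 = 0.004345 A
Voltage across the parallel pair: V_p = I × R_p = 0.004345 × 42.61 = 0.1851 V
R1 has V_p across it, so P = V_p²/R1.
P_R1 = (0.1851)² / 46.3 = 0.0007401 W

0.740 mW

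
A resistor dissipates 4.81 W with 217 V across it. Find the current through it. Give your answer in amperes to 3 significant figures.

The two known quantities fix the third via I = P / V.
I = 4.81 / 217 = 0.02217 A

0.0222 A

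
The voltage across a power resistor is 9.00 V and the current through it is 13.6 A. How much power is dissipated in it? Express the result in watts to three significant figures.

Since both terminal voltage and current are stated, P = V I gives the power in one step.
P = 9.00 V × 13.60 A = 122.4 W

122 W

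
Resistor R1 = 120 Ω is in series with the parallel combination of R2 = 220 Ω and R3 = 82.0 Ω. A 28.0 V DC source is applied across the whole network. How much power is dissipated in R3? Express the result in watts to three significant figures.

First combine the parallel branches into one equivalent R_p, then R1 + R_p is a series pair.
R_p = (220×82.0)/(220+82.0) = 59.74 Ω
R_total = 120 + 59.74 = 179.7 Ω
I = V / R_total = 28.0 / 179.7 = 0.1558 A
Voltage across the parallel pair: V_p = I × R_p = 0.1558 × 59.74 = 9.306 V
R3 is across V_p, so use P = V²/R for that branch.
P_R3 = (9.306)² / 82.0 = 1.056 W

1.06 W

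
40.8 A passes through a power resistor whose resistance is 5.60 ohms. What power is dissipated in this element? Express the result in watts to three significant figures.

9320 W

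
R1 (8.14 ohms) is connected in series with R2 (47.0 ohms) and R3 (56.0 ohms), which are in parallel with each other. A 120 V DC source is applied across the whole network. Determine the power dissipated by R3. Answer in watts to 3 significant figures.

148 W

Reduce the parallel pair to R_p first; the network is then a simple series string.
R_p = (47.0×56.0)/(47.0+56.0) = 25.55 Ω
R_total = 8.14 + 25.55 = 33.69 Ω
I = V / R_total = 120 / 33.69 = 3.562 A
Voltage across the parallel pair: V_p = I × R_p = 3.562 × 25.55 = 91.01 V
R3 is across V_p, so use P = V²/R for that branch.
P_R3 = (91.01)² / 56.0 = 147.9 W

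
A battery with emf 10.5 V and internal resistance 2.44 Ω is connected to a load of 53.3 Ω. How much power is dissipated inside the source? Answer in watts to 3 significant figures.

0.0866 W

r is in series with the load, so it carries the full circuit current — the loss in it is I²r.
I = ε / (r + R) = 10.5 / (2.44 + 53.3) = 0.1884 A
P_int = I² r = (0.1884)² × 2.44 = 0.08658 W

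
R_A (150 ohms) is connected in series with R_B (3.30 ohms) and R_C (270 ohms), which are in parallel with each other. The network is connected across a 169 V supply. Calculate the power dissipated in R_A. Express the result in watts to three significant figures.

182 W

First combine the parallel branches into one equivalent R_p, then R_A + R_p is a series pair.
R_p = (3.30×270)/(3.30+270) = 3.260 Ω
R_total = 150 + 3.260 = 153.3 Ω
I = V / R_total = 169 / 153.3 = 1.103 A
The full supply current passes through R_A: P = I²R.
P_R_A = (1.103)² × 150 = 182.4 W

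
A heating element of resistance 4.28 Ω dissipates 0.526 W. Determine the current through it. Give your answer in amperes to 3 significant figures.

0.351 A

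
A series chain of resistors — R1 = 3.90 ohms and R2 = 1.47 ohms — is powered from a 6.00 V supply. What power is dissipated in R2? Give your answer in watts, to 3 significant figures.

Since the resistors are in series they all carry the loop current I = V/R_total; the power in any one is I²R.
R_total = 3.90 + 1.47 = 5.370 Ω
I = V / R_total = 6.00 / 5.370 = 1.117 A
P_R2 = I² × R2 = (1.117)² × 1.47 = 1.835 W

1.84 W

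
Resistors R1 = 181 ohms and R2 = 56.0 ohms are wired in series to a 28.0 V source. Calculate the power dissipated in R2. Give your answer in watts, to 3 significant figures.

The current is common to all series resistors; compute it, then apply P = I²R for the target.
R_total = 181 + 56.0 = 237.0 Ω
I = V / R_total = 28.0 / 237.0 = 0.1181 A
P_R2 = I² × R2 = (0.1181)² × 56.0 = 0.7816 W

0.782 W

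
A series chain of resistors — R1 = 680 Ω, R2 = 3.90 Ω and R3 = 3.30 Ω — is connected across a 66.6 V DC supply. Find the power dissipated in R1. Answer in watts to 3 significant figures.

Series elements share the same current, so find I first, then use P = I²R.
R_total = 680 + 3.90 + 3.30 = 687.2 Ω
I = V / R_total = 66.6 / 687.2 = 0.09692 A
P_R1 = I² × R1 = (0.09692)² × 680 = 6.387 W

6.39 W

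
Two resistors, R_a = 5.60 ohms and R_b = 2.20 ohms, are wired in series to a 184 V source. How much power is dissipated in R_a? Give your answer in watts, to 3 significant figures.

3120 W

Since the resistors are in series they all carry the loop current I = V/R_total; the power in any one is I²R.
R_total = 5.60 + 2.20 = 7.800 Ω
I = V / R_total = 184 / 7.800 = 23.59 A
P_R_a = I² × R_a = (23.59)² × 5.60 = 3116 W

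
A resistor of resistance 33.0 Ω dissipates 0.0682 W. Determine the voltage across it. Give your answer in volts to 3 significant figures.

1.50 V

Rearranging the power relation for the two known quantities gives V = √(P R).
V = √(0.0682 × 33.0) = 1.500 V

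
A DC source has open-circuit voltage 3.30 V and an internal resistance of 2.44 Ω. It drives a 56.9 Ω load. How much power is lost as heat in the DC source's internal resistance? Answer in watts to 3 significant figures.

0.00755 W

The source's internal resistance is just another series element carrying I; its dissipation is I²r.
I = ε / (r + R) = 3.30 / (2.44 + 56.9) = 0.05561 A
P_int = I² r = (0.05561)² × 2.44 = 0.007546 W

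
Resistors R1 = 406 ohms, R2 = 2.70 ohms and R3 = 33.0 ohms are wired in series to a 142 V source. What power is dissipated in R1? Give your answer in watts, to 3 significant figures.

42.0 W

Series elements share the same current, so find I first, then use P = I²R.
R_total = 406 + 2.70 + 33.0 = 441.7 Ω
I = V / R_total = 142 / 441.7 = 0.3215 A
P_R1 = I² × R1 = (0.3215)² × 406 = 41.96 W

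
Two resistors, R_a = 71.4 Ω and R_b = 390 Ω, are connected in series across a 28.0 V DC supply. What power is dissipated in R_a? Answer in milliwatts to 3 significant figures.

Every series element carries the same I. Get I from the total resistance, then P = I² × R_a.
R_total = 71.4 + 390 = 461.4 Ω
I = V / R_total = 28.0 / 461.4 = 0.06068 A
P_R_a = I² × R_a = (0.06068)² × 71.4 = 0.2629 W

263 mW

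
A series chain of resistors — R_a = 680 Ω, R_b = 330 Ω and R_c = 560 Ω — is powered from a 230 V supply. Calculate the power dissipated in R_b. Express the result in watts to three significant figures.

In a series string the same current flows through every resistor — find that current, then P = I²R for the one we want.
R_total = 680 + 330 + 560 = 1570 Ω
I = V / R_total = 230 / 1570 = 0.1465 A
P_R_b = I² × R_b = (0.1465)² × 330 = 7.082 W

7.08 W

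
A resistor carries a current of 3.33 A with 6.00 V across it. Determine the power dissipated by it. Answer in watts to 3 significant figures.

20.0 W

Since both terminal voltage and current are stated, P = V I gives the power in one step.
P = 6.00 V × 3.330 A = 19.98 W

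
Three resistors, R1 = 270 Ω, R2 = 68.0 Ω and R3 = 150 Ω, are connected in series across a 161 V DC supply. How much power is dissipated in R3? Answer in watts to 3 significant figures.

16.3 W

In a series string the same current flows through every resistor — find that current, then P = I²R for the one we want.
R_total = 270 + 68.0 + 150 = 488.0 Ω
I = V / R_total = 161 / 488.0 = 0.3299 A
P_R3 = I² × R3 = (0.3299)² × 150 = 16.33 W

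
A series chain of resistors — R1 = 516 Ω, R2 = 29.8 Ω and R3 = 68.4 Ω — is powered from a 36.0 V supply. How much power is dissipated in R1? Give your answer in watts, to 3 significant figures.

1.77 W

In a series string the same current flows through every resistor — find that current, then P = I²R for the one we want.
R_total = 516 + 29.8 + 68.4 = 614.2 Ω
I = V / R_total = 36.0 / 614.2 = 0.05861 A
P_R1 = I² × R1 = (0.05861)² × 516 = 1.773 W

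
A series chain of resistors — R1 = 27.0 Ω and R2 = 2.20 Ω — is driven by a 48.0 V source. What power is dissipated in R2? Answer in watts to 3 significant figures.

5.94 W

Every series element carries the same I. Get I from the total resistance, then P = I² × R2.
R_total = 27.0 + 2.20 = 29.20 Ω
I = V / R_total = 48.0 / 29.20 = 1.644 A
P_R2 = I² × R2 = (1.644)² × 2.20 = 5.945 W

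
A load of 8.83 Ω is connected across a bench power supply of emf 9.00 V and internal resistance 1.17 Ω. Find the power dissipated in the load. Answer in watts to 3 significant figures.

The internal resistance and the load are in series, so the same I flows through both; get I from ε/(r+R), then I²R for the load.
I = ε / (r + R) = 9.00 / (1.17 + 8.83) = 0.9000 A
P_load = I² R = (0.9000)² × 8.83 = 7.152 W

7.15 W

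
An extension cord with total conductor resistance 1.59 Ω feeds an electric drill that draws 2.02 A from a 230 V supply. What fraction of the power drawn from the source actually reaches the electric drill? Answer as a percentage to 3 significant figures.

The extension cord carries the full 2.02 A.
P_line = I² R_line = (2.020)² × 1.59 = 6.488 W
P_source = V I = 230 × 2.020 = 464.6 W; P_load = 458.1 W
η = P_load / P_source = 458.1 / 464.6 = 0.9860

98.6 %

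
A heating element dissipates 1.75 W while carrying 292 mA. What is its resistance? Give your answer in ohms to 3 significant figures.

The two known quantities fix the third via R = P / I².
R = 1.75 / (0.2920)² = 20.52 Ω

20.5 Ω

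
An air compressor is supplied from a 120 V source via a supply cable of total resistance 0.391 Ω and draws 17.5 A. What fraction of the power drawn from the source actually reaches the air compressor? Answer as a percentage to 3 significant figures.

94.3 %

The supply cable carries the full 17.5 A.
P_line = I² R_line = (17.50)² × 0.391 = 119.7 W
P_source = V I = 120 × 17.50 = 2100 W; P_load = 1980 W
η = P_load / P_source = 1980 / 2100 = 0.9430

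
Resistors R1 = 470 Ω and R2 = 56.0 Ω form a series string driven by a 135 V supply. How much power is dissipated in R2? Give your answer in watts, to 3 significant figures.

Series elements share the same current, so find I first, then use P = I²R.
R_total = 470 + 56.0 = 526.0 Ω
I = V / R_total = 135 / 526.0 = 0.2567 A
P_R2 = I² × R2 = (0.2567)² × 56.0 = 3.689 W

3.69 W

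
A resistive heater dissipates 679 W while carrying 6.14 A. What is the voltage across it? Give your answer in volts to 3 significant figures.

Inverting the appropriate power form: V = P / I.
V = 679 / 6.140 = 110.6 V

111 V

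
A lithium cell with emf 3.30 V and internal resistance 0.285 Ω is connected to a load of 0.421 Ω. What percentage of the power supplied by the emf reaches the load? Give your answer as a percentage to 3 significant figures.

Both r and R carry the same current, so the power split is just the resistance split: η = R/(R+r).
η = R / (R + r) = 0.421 / (0.421 + 0.285) = 0.5963

59.6 %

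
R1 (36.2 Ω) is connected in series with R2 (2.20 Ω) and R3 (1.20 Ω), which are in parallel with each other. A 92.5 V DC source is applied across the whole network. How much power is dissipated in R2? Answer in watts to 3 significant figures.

1.71 W

Collapse R2‖R3 to a single equivalent, reducing the network to two series elements.
R_p = (2.20×1.20)/(2.20+1.20) = 0.7765 Ω
R_total = 36.2 + 0.7765 = 36.98 Ω
I = V / R_total = 92.5 / 36.98 = 2.502 A
Voltage across the parallel pair: V_p = I × R_p = 2.502 × 0.7765 = 1.942 V
R2 sees V_p directly, so P = V_p² / R2.
P_R2 = (1.942)² / 2.20 = 1.715 W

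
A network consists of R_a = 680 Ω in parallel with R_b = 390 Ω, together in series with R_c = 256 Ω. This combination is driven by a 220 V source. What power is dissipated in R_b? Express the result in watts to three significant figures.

30.0 W

Reduce the parallel combination to a single R_p; the circuit then becomes R_p in series with the remaining resistor.
R_p = (680×390)/(680+390) = 247.9 Ω
R_total = R_p + 256 = 247.9 + 256 = 503.9 Ω
I = V / R_total = 220 / 503.9 = 0.4366 A
Voltage across the parallel pair: V_p = I × R_p = 0.4366 × 247.9 = 108.2 V
R_b has V_p across it, so P = V_p²/R_b.
P_R_b = (108.2)² / 390 = 30.03 W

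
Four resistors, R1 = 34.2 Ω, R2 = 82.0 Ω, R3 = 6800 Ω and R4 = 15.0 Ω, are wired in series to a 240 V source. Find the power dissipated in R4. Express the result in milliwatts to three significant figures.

In a series string the same current flows through every resistor — find that current, then P = I²R for the one we want.
R_total = 34.2 + 82.0 + 6800 + 15.0 = 6931 Ω
I = V / R_total = 240 / 6931 = 0.03463 A
P_R4 = I² × R4 = (0.03463)² × 15.0 = 0.01798 W

18.0 mW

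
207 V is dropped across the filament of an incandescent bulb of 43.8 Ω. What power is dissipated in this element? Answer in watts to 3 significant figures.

With V across and R both known, P = V²/R gives the dissipation directly.
P = (207 V)² / 43.8 Ω = 978.3 W

978 W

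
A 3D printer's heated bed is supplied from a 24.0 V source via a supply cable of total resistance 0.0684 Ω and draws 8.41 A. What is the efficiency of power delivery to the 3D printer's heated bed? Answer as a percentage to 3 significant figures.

97.6 %

The supply cable carries the full 8.41 A.
P_line = I² R_line = (8.410)² × 0.0684 = 4.838 W
P_source = V I = 24.0 × 8.410 = 201.8 W; P_load = 197.0 W
η = P_load / P_source = 197.0 / 201.8 = 0.9760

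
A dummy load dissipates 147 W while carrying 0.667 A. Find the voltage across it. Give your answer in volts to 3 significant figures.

220 V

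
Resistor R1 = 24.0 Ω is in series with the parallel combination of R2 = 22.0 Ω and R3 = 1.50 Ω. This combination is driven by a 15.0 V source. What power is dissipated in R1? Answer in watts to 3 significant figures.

Reduce the parallel pair to R_p first; the network is then a simple series string.
R_p = (22.0×1.50)/(22.0+1.50) = 1.404 Ω
R_total = 24.0 + 1.404 = 25.40 Ω
I = V / R_total = 15.0 / 25.40 = 0.5905 A
R1 carries the full series current, so P = I²R.
P_R1 = (0.5905)² × 24.0 = 8.367 W

8.37 W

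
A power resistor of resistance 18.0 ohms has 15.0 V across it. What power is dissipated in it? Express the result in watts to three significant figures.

We know the drop across the element and its resistance — P = V²/R, one step.
P = (15.0 V)² / 18.0 Ω = 12.50 W

12.5 W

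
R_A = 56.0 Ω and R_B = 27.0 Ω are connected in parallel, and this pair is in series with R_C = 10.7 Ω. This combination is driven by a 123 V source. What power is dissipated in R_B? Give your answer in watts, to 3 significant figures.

Reduce the parallel combination to a single R_p; the circuit then becomes R_p in series with the remaining resistor.
R_p = (56.0×27.0)/(56.0+27.0) = 18.22 Ω
R_total = R_p + 10.7 = 18.22 + 10.7 = 28.92 Ω
I = V / R_total = 123 / 28.92 = 4.254 A
Voltage across the parallel pair: V_p = I × R_p = 4.254 × 18.22 = 77.49 V
R_B has V_p across it, so P = V_p²/R_B.
P_R_B = (77.49)² / 27.0 = 222.4 W

222 W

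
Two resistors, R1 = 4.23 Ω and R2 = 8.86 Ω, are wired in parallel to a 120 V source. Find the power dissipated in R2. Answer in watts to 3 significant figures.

1630 W

R2 sits directly across the source, so P = V²/R with V = 120 V.
P_R2 = V² / R2 = (120)² / 8.86 Ω = 1625 W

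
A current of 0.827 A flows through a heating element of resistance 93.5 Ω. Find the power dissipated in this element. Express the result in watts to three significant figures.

Current and resistance are given, so P = I²R is the direct form.
P = (0.8270 A)² × 93.5 Ω = 63.95 W

63.9 W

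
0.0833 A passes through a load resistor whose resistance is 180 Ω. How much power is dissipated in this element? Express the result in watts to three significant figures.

1.25 W

The current through and the resistance of the element are both given; use P = I²R.
P = (0.08330 A)² × 180 Ω = 1.249 W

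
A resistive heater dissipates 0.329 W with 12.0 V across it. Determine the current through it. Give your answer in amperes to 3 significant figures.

Inverting the appropriate power form: I = P / V.
I = 0.329 / 12.0 = 0.02742 A

0.0274 A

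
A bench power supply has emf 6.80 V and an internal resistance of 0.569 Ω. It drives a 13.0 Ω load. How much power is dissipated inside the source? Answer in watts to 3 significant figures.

The source's internal resistance is just another series element carrying I; its dissipation is I²r.
I = ε / (r + R) = 6.80 / (0.569 + 13.0) = 0.5011 A
P_int = I² r = (0.5011)² × 0.569 = 0.1429 W

0.143 W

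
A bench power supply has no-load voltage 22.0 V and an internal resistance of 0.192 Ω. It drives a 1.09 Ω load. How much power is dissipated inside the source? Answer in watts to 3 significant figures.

Internal loss is I²r, with I set by the total series resistance r+R.
I = ε / (r + R) = 22.0 / (0.192 + 1.09) = 17.16 A
P_int = I² r = (17.16)² × 0.192 = 56.54 W

56.5 W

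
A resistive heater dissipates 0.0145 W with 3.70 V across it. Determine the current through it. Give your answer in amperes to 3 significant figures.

0.00392 A

From P = V I = I²R = V²/R, with the two given quantities we get I = P / V.
I = 0.0145 / 3.70 = 0.003919 A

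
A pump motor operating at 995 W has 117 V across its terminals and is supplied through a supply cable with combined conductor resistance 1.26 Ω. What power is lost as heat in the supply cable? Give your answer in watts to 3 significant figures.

Line loss is just I²R for the cable — we know both I and R_line directly.
I = P / V = 995 / 117 = 8.504 A through the supply cable.
P_line = I² R_line = (8.504)² × 1.26 = 91.13 W

91.1 W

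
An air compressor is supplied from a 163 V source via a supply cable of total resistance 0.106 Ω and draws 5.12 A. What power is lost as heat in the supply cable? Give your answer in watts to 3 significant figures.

Only the current and the line resistance are needed for the I²R loss.
The supply cable carries the full 5.12 A.
P_line = I² R_line = (5.120)² × 0.106 = 2.779 W

2.78 W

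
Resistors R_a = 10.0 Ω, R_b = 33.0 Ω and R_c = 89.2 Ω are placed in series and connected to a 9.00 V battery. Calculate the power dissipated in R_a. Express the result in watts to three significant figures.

0.0463 W

The current is common to all series resistors; compute it, then apply P = I²R for the target.
R_total = 10.0 + 33.0 + 89.2 = 132.2 Ω
I = V / R_total = 9.00 / 132.2 = 0.06808 A
P_R_a = I² × R_a = (0.06808)² × 10.0 = 0.04635 W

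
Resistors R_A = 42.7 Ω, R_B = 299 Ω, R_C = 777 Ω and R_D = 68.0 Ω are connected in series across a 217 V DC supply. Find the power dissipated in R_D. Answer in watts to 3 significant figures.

2.27 W

Since the resistors are in series they all carry the loop current I = V/R_total; the power in any one is I²R.
R_total = 42.7 + 299 + 777 + 68.0 = 1187 Ω
I = V / R_total = 217 / 1187 = 0.1829 A
P_R_D = I² × R_D = (0.1829)² × 68.0 = 2.274 W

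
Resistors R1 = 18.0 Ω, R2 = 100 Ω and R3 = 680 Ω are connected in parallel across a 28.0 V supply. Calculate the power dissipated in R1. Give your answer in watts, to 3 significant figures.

Each parallel branch sees the full supply voltage, so P = V²/R applies directly to the target branch.
P_R1 = V² / R1 = (28.0)² / 18.0 Ω = 43.56 W

43.6 W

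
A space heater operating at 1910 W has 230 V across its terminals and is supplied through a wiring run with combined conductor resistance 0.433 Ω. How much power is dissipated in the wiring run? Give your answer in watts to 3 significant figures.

29.9 W

Line loss is just I²R for the cable — we know both I and R_line directly.
I = P / V = 1910 / 230 = 8.304 A through the wiring run.
P_line = I² R_line = (8.304)² × 0.433 = 29.86 W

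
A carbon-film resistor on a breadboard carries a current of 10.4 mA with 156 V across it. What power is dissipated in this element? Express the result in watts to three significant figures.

1.62 W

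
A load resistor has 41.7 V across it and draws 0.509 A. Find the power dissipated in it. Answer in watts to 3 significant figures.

21.2 W

Both the voltage across and the current through the element are known, so P = V I applies directly.
P = 41.7 V × 0.5090 A = 21.23 W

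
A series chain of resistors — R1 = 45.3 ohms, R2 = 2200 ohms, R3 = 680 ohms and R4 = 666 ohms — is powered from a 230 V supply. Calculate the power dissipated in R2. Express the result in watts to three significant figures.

Since the resistors are in series they all carry the loop current I = V/R_total; the power in any one is I²R.
R_total = 45.3 + 2200 + 680 + 666 = 3591 Ω
I = V / R_total = 230 / 3591 = 0.06404 A
P_R2 = I² × R2 = (0.06404)² × 2200 = 9.023 W

9.02 W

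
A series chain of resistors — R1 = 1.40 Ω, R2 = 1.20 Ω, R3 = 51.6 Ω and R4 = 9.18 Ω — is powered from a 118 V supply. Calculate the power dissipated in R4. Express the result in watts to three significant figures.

Since the resistors are in series they all carry the loop current I = V/R_total; the power in any one is I²R.
R_total = 1.40 + 1.20 + 51.6 + 9.18 = 63.38 Ω
I = V / R_total = 118 / 63.38 = 1.862 A
P_R4 = I² × R4 = (1.862)² × 9.18 = 31.82 W

31.8 W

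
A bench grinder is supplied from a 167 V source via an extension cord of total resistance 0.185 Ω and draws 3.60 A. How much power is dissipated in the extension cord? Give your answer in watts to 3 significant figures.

2.40 W

The extension cord and load are in series, so the same current flows in both; the loss is I²R_line.
The extension cord carries the full 3.60 A.
P_line = I² R_line = (3.600)² × 0.185 = 2.398 W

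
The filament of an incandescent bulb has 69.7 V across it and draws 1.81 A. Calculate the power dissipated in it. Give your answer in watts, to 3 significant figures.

V and I are known directly — P = V I, no intermediate step needed.
P = 69.7 V × 1.810 A = 126.2 W

126 W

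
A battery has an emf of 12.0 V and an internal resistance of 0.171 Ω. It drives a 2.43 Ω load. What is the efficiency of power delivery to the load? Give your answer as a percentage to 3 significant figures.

93.4 %

Both r and R carry the same current, so the power split is just the resistance split: η = R/(R+r).
η = R / (R + r) = 2.43 / (2.43 + 0.171) = 0.9343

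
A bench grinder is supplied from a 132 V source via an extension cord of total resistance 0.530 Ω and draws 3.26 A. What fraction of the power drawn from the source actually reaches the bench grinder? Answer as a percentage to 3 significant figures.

The extension cord carries the full 3.26 A.
P_line = I² R_line = (3.260)² × 0.530 = 5.633 W
P_source = V I = 132 × 3.260 = 430.3 W; P_load = 424.7 W
η = P_load / P_source = 424.7 / 430.3 = 0.9869

98.7 %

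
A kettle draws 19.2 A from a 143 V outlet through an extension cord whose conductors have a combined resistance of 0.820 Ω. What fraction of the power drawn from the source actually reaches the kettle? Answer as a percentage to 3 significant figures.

89.0 %

The extension cord carries the full 19.2 A.
P_line = I² R_line = (19.20)² × 0.820 = 302.3 W
P_source = V I = 143 × 19.20 = 2746 W; P_load = 2443 W
η = P_load / P_source = 2443 / 2746 = 0.8899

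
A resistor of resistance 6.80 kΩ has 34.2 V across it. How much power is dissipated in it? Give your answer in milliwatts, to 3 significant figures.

With V across and R both known, P = V²/R gives the dissipation directly.
P = (34.2 V)² / 6800 Ω = 0.1720 W

172 mW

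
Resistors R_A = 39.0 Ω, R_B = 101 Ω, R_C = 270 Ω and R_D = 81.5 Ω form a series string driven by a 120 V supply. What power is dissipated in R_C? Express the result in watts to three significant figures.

16.1 W

Series elements share the same current, so find I first, then use P = I²R.
R_total = 39.0 + 101 + 270 + 81.5 = 491.5 Ω
I = V / R_total = 120 / 491.5 = 0.2442 A
P_R_C = I² × R_C = (0.2442)² × 270 = 16.09 W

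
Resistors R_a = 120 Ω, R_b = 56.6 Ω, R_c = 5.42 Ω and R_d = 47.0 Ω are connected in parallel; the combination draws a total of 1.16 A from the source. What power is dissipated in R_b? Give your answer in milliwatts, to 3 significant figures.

Only the total current is stated, so first find the parallel equivalent to get the voltage across the combination.
1/R_eq = 1/120 + 1/56.6 + 1/5.42 + 1/47.0 ⇒ R_eq = 4.314 Ω
V = I_total × R_eq = 1.160 × 4.314 = 5.005 V
P_R_b = V² / R_b = (5.005)² / 56.6 = 0.4425 W

443 mW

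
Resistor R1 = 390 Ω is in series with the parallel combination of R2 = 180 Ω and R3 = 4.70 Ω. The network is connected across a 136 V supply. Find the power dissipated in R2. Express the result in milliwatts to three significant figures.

13.8 mW

Collapse R2‖R3 to a single equivalent, reducing the network to two series elements.
R_p = (180×4.70)/(180+4.70) = 4.580 Ω
R_total = 390 + 4.580 = 394.6 Ω
I = V / R_total = 136 / 394.6 = 0.3447 A
Voltage across the parallel pair: V_p = I × R_p = 0.3447 × 4.580 = 1.579 V
With V_p across R2, its power is V_p²/R2.
P_R2 = (1.579)² / 180 = 0.01385 W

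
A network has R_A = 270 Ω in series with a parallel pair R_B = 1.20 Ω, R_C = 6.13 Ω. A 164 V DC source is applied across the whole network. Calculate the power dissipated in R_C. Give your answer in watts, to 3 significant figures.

0.0602 W

Replace R_B and R_C with their parallel equivalent so the circuit becomes R_A in series with R_p.
R_p = (1.20×6.13)/(1.20+6.13) = 1.004 Ω
R_total = 270 + 1.004 = 271.0 Ω
I = V / R_total = 164 / 271.0 = 0.6052 A
Voltage across the parallel pair: V_p = I × R_p = 0.6052 × 1.004 = 0.6073 V
With V_p across R_C, its power is V_p²/R_C.
P_R_C = (0.6073)² / 6.13 = 0.06017 W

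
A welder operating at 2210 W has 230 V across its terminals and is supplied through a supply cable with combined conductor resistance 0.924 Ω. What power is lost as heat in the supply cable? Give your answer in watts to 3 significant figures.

85.3 W

The supply cable and load are in series, so the same current flows in both; the loss is I²R_line.
I = P / V = 2210 / 230 = 9.609 A through the supply cable.
P_line = I² R_line = (9.609)² × 0.924 = 85.31 W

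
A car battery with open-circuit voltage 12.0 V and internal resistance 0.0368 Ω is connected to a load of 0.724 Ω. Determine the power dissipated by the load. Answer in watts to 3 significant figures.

Find the circuit current first, then P = I²R for the load (series elements share I).
I = ε / (r + R) = 12.0 / (0.0368 + 0.724) = 15.77 A
P_load = I² R = (15.77)² × 0.724 = 180.1 W

180 W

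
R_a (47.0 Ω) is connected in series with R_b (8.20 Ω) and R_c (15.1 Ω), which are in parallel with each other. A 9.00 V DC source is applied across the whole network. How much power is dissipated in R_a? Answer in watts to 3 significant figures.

First combine the parallel branches into one equivalent R_p, then R_a + R_p is a series pair.
R_p = (8.20×15.1)/(8.20+15.1) = 5.314 Ω
R_total = 47.0 + 5.314 = 52.31 Ω
I = V / R_total = 9.00 / 52.31 = 0.1720 A
The full supply current passes through R_a: P = I²R.
P_R_a = (0.1720)² × 47.0 = 1.391 W

1.39 W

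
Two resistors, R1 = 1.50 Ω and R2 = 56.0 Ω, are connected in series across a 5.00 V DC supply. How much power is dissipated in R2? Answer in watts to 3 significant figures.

The current is common to all series resistors; compute it, then apply P = I²R for the target.
R_total = 1.50 + 56.0 = 57.50 Ω
I = V / R_total = 5.00 / 57.50 = 0.08696 A
P_R2 = I² × R2 = (0.08696)² × 56.0 = 0.4234 W

0.423 W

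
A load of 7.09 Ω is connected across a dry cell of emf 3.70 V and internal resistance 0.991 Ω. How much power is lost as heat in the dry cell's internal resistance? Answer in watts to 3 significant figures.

0.208 W

The internal resistance carries the same current as the load; P_int = I²r.
I = ε / (r + R) = 3.70 / (0.991 + 7.09) = 0.4579 A
P_int = I² r = (0.4579)² × 0.991 = 0.2078 W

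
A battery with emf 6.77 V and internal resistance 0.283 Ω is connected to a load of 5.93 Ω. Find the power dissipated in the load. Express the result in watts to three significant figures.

7.04 W

The internal resistance and the load are in series, so the same I flows through both; get I from ε/(r+R), then I²R for the load.
I = ε / (r + R) = 6.77 / (0.283 + 5.93) = 1.090 A
P_load = I² R = (1.090)² × 5.93 = 7.041 W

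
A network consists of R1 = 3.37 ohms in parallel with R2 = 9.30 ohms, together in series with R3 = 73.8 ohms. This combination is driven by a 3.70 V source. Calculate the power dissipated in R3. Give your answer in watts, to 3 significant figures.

0.174 W

Reduce the parallel combination to a single R_p; the circuit then becomes R_p in series with the remaining resistor.
R_p = (3.37×9.30)/(3.37+9.30) = 2.474 Ω
R_total = R_p + 73.8 = 2.474 + 73.8 = 76.27 Ω
I = V / R_total = 3.70 / 76.27 = 0.04851 A
R3 carries the full series current, so P = I²R.
P_R3 = (0.04851)² × 73.8 = 0.1737 W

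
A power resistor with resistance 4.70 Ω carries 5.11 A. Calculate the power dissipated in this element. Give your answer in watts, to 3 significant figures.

123 W

With I and R stated, P = I²R applies in one step.
P = (5.110 A)² × 4.70 Ω = 122.7 W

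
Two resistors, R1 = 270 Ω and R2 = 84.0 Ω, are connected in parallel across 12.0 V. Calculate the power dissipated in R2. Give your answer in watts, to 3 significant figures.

The supply voltage appears across each parallel branch — just use P = V²/R2.
P_R2 = V² / R2 = (12.0)² / 84.0 Ω = 1.714 W

1.71 W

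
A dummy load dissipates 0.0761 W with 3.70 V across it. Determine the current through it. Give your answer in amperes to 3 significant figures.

Rearranging the power relation for the two known quantities gives I = P / V.
I = 0.0761 / 3.70 = 0.02057 A

0.0206 A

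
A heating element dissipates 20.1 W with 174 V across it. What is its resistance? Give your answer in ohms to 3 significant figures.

1510 Ω

Inverting the appropriate power form: R = V² / P.
R = (174)² / 20.1 = 1506 Ω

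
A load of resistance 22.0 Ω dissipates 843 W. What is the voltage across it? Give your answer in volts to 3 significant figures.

136 V

From P = V I = I²R = V²/R, with the two given quantities we get V = √(P R).
V = √(843 × 22.0) = 136.2 V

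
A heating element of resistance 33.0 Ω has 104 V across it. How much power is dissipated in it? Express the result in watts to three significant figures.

Voltage and resistance are given, so P = V²/R is the one-step route.
P = (104 V)² / 33.0 Ω = 327.8 W

328 W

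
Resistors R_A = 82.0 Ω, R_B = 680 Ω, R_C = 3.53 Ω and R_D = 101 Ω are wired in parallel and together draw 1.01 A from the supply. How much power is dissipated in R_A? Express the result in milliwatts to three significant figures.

Parallel branches share V, not I — compute V via R_eq, then use V²/R for the target branch.
1/R_eq = 1/82.0 + 1/680 + 1/3.53 + 1/101 ⇒ R_eq = 3.259 Ω
V = I_total × R_eq = 1.010 × 3.259 = 3.291 V
P_R_A = V² / R_A = (3.291)² / 82.0 = 0.1321 W

132 mW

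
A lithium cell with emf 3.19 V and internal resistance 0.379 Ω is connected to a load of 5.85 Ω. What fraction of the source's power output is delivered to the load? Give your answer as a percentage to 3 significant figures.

93.9 %

The source delivers εI, of which I²R reaches the load and I²r is lost; since I is common, η = R/(R+r).
η = R / (R + r) = 5.85 / (5.85 + 0.379) = 0.9392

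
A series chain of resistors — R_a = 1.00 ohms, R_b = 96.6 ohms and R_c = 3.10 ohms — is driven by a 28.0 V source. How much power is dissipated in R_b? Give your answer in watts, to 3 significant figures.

Series elements share the same current, so find I first, then use P = I²R.
R_total = 1.00 + 96.6 + 3.10 = 100.7 Ω
I = V / R_total = 28.0 / 100.7 = 0.2781 A
P_R_b = I² × R_b = (0.2781)² × 96.6 = 7.469 W

7.47 W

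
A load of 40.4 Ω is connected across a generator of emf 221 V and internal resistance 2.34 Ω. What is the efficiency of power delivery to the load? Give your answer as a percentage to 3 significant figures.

Efficiency is P_load / P_total. With a series r and R sharing the same I, P = I²R for each, so η = R/(R+r).
η = R / (R + r) = 40.4 / (40.4 + 2.34) = 0.9453

94.5 %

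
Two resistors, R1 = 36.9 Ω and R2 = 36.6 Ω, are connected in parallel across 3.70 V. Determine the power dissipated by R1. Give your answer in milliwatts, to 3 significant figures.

Every branch has 3.70 V across it, so for R1 the power is simply V²/R.
P_R1 = V² / R1 = (3.70)² / 36.9 Ω = 0.3710 W

371 mW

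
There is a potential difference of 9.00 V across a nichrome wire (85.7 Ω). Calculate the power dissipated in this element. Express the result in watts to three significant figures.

0.945 W

We know the drop across the element and its resistance — P = V²/R, one step.
P = (9.00 V)² / 85.7 Ω = 0.9452 W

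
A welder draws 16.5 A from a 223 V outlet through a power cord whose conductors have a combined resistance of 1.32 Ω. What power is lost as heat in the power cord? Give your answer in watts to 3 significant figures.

The power cord and load are in series, so the same current flows in both; the loss is I²R_line.
The power cord carries the full 16.5 A.
P_line = I² R_line = (16.50)² × 1.32 = 359.4 W

359 W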